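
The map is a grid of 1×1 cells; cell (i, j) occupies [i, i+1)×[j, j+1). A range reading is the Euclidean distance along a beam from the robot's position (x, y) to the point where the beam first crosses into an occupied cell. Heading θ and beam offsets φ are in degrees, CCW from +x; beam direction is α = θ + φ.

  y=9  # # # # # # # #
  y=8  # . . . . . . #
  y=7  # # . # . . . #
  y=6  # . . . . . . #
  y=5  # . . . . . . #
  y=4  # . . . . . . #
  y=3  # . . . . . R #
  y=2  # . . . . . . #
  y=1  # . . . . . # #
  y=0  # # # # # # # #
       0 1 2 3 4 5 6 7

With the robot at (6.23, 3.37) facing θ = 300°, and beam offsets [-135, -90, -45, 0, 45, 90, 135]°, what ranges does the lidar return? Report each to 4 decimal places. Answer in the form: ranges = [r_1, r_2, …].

beam 1: φ=-135°, α=165°
  cosα=-0.9659 sinα=0.2588 | (6,3) | tMaxX 0.2381 tMaxY 2.4341 | tΔX 1.0353 tΔY 3.8637
    t=0.2381 [x] (5,3)
    t=1.2734 [x] (4,3)
    t=2.3087 [x] (3,3)
    t=2.4341 [y] (3,4)
    t=3.3439 [x] (2,4)
    t=4.3792 [x] (1,4)
    t=5.4145 [x] (0,4) — stop
  → r_1 = 5.4145
beam 2: φ=-90°, α=210°
  cosα=-0.8660 sinα=-0.5000 | (6,3) | tMaxX 0.2656 tMaxY 0.7400 | tΔX 1.1547 tΔY 2.0000
    t=0.2656 [x] (5,3)
    t=0.7400 [y] (5,2)
    t=1.4203 [x] (4,2)
    t=2.5750 [x] (3,2)
    t=2.7400 [y] (3,1)
    t=3.7297 [x] (2,1)
    t=4.7400 [y] (2,0) — stop
  → r_2 = 4.7400
beam 3: φ=-45°, α=255°
  cosα=-0.2588 sinα=-0.9659 | (6,3) | tMaxX 0.8887 tMaxY 0.3831 | tΔX 3.8637 tΔY 1.0353
    t=0.3831 [y] (6,2)
    t=0.8887 [x] (5,2)
    t=1.4183 [y] (5,1)
    t=2.4536 [y] (5,0) — stop
  → r_3 = 2.4536
beam 4: φ=0°, α=300°
  cosα=0.5000 sinα=-0.8660 | (6,3) | tMaxX 1.5400 tMaxY 0.4272 | tΔX 2.0000 tΔY 1.1547
    t=0.4272 [y] (6,2)
    t=1.5400 [x] (7,2) — stop
  → r_4 = 1.5400
beam 5: φ=45°, α=345°
  cosα=0.9659 sinα=-0.2588 | (6,3) | tMaxX 0.7972 tMaxY 1.4296 | tΔX 1.0353 tΔY 3.8637
    t=0.7972 [x] (7,3) — stop
  → r_5 = 0.7972
beam 6: φ=90°, α=30°
  cosα=0.8660 sinα=0.5000 | (6,3) | tMaxX 0.8891 tMaxY 1.2600 | tΔX 1.1547 tΔY 2.0000
    t=0.8891 [x] (7,3) — stop
  → r_6 = 0.8891
beam 7: φ=135°, α=75°
  cosα=0.2588 sinα=0.9659 | (6,3) | tMaxX 2.9751 tMaxY 0.6522 | tΔX 3.8637 tΔY 1.0353
    t=0.6522 [y] (6,4)
    t=1.6875 [y] (6,5)
    t=2.7228 [y] (6,6)
    t=2.9751 [x] (7,6) — stop
  → r_7 = 2.9751

ranges = [5.4145, 4.7400, 2.4536, 1.5400, 0.7972, 0.8891, 2.9751]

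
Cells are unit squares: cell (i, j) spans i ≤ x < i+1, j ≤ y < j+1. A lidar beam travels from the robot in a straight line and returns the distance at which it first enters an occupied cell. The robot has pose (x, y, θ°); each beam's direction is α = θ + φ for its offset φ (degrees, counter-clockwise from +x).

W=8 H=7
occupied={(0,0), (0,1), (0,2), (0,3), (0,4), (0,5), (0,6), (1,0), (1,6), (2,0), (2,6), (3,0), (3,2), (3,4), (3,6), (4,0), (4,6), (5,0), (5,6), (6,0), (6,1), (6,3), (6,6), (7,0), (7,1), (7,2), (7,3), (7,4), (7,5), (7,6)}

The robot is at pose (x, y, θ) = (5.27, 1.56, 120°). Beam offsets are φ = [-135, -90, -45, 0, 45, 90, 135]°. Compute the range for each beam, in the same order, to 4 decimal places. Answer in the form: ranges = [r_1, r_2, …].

ranges = [0.7558, 0.8429, 4.5966, 2.8175, 1.7000, 1.1200, 0.5798]

beam 1: φ=-135°, α=345°
  cosα=0.9659 sinα=-0.2588 | (5,1) | tMaxX 0.7558 tMaxY 2.1637 | tΔX 1.0353 tΔY 3.8637
    t=0.7558 [x] (6,1) — stop
  → r_1 = 0.7558
beam 2: φ=-90°, α=30°
  cosα=0.8660 sinα=0.5000 | (5,1) | tMaxX 0.8429 tMaxY 0.8800 | tΔX 1.1547 tΔY 2.0000
    t=0.8429 [x] (6,1) — stop
  → r_2 = 0.8429
beam 3: φ=-45°, α=75°
  cosα=0.2588 sinα=0.9659 | (5,1) | tMaxX 2.8205 tMaxY 0.4555 | tΔX 3.8637 tΔY 1.0353
    t=0.4555 [y] (5,2)
    t=1.4908 [y] (5,3)
    t=2.5261 [y] (5,4)
    t=2.8205 [x] (6,4)
    t=3.5614 [y] (6,5)
    t=4.5966 [y] (6,6) — stop
  → r_3 = 4.5966
beam 4: φ=0°, α=120°
  cosα=-0.5000 sinα=0.8660 | (5,1) | tMaxX 0.5400 tMaxY 0.5081 | tΔX 2.0000 tΔY 1.1547
    t=0.5081 [y] (5,2)
    t=0.5400 [x] (4,2)
    t=1.6628 [y] (4,3)
    t=2.5400 [x] (3,3)
    t=2.8175 [y] (3,4) — stop
  → r_4 = 2.8175
beam 5: φ=45°, α=165°
  cosα=-0.9659 sinα=0.2588 | (5,1) | tMaxX 0.2795 tMaxY 1.7000 | tΔX 1.0353 tΔY 3.8637
    t=0.2795 [x] (4,1)
    t=1.3148 [x] (3,1)
    t=1.7000 [y] (3,2) — stop
  → r_5 = 1.7000
beam 6: φ=90°, α=210°
  cosα=-0.8660 sinα=-0.5000 | (5,1) | tMaxX 0.3118 tMaxY 1.1200 | tΔX 1.1547 tΔY 2.0000
    t=0.3118 [x] (4,1)
    t=1.1200 [y] (4,0) — stop
  → r_6 = 1.1200
beam 7: φ=135°, α=255°
  cosα=-0.2588 sinα=-0.9659 | (5,1) | tMaxX 1.0432 tMaxY 0.5798 | tΔX 3.8637 tΔY 1.0353
    t=0.5798 [y] (5,0) — stop
  → r_7 = 0.5798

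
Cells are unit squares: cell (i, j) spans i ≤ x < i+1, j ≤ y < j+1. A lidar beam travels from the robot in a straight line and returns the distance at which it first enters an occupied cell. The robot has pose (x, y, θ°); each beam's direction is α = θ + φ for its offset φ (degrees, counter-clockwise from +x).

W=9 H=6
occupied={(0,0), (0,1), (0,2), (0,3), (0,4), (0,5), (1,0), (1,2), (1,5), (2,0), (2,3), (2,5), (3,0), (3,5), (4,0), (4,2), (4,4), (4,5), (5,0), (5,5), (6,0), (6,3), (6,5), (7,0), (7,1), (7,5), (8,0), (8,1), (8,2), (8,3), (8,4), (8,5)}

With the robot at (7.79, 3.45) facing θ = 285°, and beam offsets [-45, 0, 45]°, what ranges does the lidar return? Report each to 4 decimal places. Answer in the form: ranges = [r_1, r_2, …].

ranges = [2.8290, 0.8114, 0.2425]

beam 1: φ=-45°, α=240°
  d=(-0.5000,-0.8660)  start (7,3)  tX=1.5800 tY=0.5196  stride 1/|dx|=2.0000 1/|dy|=1.1547
    cross y-line → (7,2), t=0.5196
    cross x-line → (6,2), t=1.5800
    cross y-line → (6,1), t=1.6743
    cross y-line → (6,0), t=2.8290 (wall)
  → r_1 = 2.8290
beam 2: φ=0°, α=285°
  d=(0.2588,-0.9659)  start (7,3)  tX=0.8114 tY=0.4659  stride 1/|dx|=3.8637 1/|dy|=1.0353
    cross y-line → (7,2), t=0.4659
    cross x-line → (8,2), t=0.8114 (wall)
  → r_2 = 0.8114
beam 3: φ=45°, α=330°
  d=(0.8660,-0.5000)  start (7,3)  tX=0.2425 tY=0.9000  stride 1/|dx|=1.1547 1/|dy|=2.0000
    cross x-line → (8,3), t=0.2425 (wall)
  → r_3 = 0.2425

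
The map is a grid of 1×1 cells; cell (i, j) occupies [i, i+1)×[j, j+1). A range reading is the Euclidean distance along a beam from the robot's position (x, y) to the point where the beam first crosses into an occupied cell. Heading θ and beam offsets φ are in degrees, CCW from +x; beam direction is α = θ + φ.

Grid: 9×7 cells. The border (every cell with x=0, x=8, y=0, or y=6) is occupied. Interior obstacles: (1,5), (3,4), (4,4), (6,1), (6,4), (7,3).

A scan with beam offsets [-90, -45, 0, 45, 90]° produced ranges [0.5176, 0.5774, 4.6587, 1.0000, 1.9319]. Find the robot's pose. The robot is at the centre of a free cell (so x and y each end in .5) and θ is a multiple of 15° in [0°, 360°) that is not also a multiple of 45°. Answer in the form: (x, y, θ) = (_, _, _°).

(x, y, θ) = (2.5, 5.5, 255°)

Candidates: 29 free-cell centres × 16 headings = 464 poses. Raycast each; keep the one whose scan matches to 4 dp.
  (2.5, 5.5, 120°): beam 1 = 1.0000 ≠ 0.5176 ✗
  (6.5, 5.5, 285°): beam 1 = 1.9319 ≠ 0.5176 ✗
  (4.5, 2.5, 30°): beam 1 = 1.7321 ≠ 0.5176 ✗
  (2.5, 5.5, 150°): beam 1 = 0.5774 ≠ 0.5176 ✗
  …
  (2.5, 5.5, 255°): r_1=0.5176, r_2=0.5774, r_3=4.6587, r_4=1.0000, r_5=1.9319 — all match ✓
Only this pose fits every beam.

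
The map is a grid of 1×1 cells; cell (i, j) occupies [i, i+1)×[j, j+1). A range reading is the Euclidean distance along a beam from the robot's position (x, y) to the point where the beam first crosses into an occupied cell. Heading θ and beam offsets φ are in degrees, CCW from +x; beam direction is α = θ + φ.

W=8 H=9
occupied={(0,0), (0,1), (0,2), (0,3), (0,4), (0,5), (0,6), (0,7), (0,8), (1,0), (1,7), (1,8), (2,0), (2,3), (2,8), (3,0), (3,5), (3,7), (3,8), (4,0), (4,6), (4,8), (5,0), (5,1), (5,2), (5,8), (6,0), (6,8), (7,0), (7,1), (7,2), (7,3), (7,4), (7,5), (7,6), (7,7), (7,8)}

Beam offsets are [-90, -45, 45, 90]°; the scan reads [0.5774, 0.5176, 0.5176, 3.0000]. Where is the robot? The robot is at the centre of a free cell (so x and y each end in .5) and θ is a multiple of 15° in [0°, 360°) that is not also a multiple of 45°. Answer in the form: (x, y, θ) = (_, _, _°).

The pose lattice has 35·16 = 560 candidates. Test each by forward raycasting.
  (2.5, 2.5, 165°): beam 1 = 0.5176 ≠ 0.5774 ✗
  (1.5, 5.5, 75°): beam 1 = 1.5529 ≠ 0.5774 ✗
  (4.5, 4.5, 345°): beam 1 = 3.6235 ≠ 0.5774 ✗
  (6.5, 2.5, 300°): beam 2 = 1.5529 ≠ 0.5176 ✗
  …
  (2.5, 7.5, 150°): r_1=0.5774, r_2=0.5176, r_3=0.5176, r_4=3.0000 — all match ✓
Only this pose fits every beam.

(x, y, θ) = (2.5, 7.5, 150°)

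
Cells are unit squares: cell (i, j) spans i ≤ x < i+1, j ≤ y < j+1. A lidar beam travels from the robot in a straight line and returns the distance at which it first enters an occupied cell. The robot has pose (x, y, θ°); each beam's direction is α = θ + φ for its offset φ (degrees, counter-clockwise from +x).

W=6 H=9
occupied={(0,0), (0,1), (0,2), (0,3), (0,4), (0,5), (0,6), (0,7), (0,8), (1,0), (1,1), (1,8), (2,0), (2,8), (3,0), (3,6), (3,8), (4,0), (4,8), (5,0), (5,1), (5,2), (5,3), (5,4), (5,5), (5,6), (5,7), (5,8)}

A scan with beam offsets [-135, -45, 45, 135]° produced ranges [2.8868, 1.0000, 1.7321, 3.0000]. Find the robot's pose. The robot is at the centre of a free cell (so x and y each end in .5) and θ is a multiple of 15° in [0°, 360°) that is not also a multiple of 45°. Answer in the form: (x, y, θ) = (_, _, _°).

The pose lattice has 26·16 = 416 candidates. Test each by forward raycasting.
  (2.5, 3.5, 150°): beam 1 = 2.5882 ≠ 2.8868 ✗
  (3.5, 5.5, 120°): beam 1 = 1.5529 ≠ 2.8868 ✗
  (3.5, 7.5, 30°): beam 1 = 0.5176 ≠ 2.8868 ✗
  …
  (2.5, 5.5, 105°): r_1=2.8868, r_2=1.0000, r_3=1.7321, r_4=3.0000 — all match ✓
Only this pose fits every beam.

(x, y, θ) = (2.5, 5.5, 105°)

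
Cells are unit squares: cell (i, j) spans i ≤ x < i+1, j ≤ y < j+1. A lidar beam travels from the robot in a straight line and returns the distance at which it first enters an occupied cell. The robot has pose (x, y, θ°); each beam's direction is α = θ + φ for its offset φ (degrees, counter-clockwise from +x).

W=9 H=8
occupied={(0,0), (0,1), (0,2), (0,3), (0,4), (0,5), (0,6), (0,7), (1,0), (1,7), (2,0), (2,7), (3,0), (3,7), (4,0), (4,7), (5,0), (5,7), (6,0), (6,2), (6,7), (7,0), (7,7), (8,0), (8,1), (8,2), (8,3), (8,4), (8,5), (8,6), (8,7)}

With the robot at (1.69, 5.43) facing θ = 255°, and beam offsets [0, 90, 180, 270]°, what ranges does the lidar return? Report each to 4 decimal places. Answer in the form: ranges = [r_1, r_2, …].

beam 1: φ=0°, α=255°
  d=(-0.2588,-0.9659)  start (1,5)  tX=2.6660 tY=0.4452  stride 1/|dx|=3.8637 1/|dy|=1.0353
    cross y-line → (1,4), t=0.4452
    cross y-line → (1,3), t=1.4804
    cross y-line → (1,2), t=2.5157
    cross x-line → (0,2), t=2.6660 (wall)
  → r_1 = 2.6660
beam 2: φ=90°, α=345°
  d=(0.9659,-0.2588)  start (1,5)  tX=0.3209 tY=1.6614  stride 1/|dx|=1.0353 1/|dy|=3.8637
    cross x-line → (2,5), t=0.3209
    cross x-line → (3,5), t=1.3562
    cross y-line → (3,4), t=1.6614
    cross x-line → (4,4), t=2.3915
    cross x-line → (5,4), t=3.4268
    cross x-line → (6,4), t=4.4620
    cross x-line → (7,4), t=5.4973
    cross y-line → (7,3), t=5.5251
    cross x-line → (8,3), t=6.5326 (wall)
  → r_2 = 6.5326
beam 3: φ=180°, α=75°
  d=(0.2588,0.9659)  start (1,5)  tX=1.1977 tY=0.5901  stride 1/|dx|=3.8637 1/|dy|=1.0353
    cross y-line → (1,6), t=0.5901
    cross x-line → (2,6), t=1.1977
    cross y-line → (2,7), t=1.6254 (wall)
  → r_3 = 1.6254
beam 4: φ=270°, α=165°
  d=(-0.9659,0.2588)  start (1,5)  tX=0.7143 tY=2.2023  stride 1/|dx|=1.0353 1/|dy|=3.8637
    cross x-line → (0,5), t=0.7143 (wall)
  → r_4 = 0.7143

ranges = [2.6660, 6.5326, 1.6254, 0.7143]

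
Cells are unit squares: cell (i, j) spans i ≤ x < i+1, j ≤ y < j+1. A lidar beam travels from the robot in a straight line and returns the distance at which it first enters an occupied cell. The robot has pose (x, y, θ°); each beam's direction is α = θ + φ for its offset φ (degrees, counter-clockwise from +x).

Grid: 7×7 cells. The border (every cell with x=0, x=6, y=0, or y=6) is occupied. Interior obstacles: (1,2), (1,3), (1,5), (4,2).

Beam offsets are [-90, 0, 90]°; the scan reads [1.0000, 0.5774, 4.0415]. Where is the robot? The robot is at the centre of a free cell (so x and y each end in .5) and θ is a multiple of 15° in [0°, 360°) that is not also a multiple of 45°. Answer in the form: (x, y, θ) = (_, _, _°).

Enumerate (i+0.5, j+0.5, θ) over the 21 free cells and 16 admissible headings. For each, cast all 3 beams and compare to the given ranges.
  (4.5, 4.5, 240°): beam 1 = 2.8868 ≠ 1.0000 ✗
  (4.5, 5.5, 300°): beam 1 = 3.0000 ≠ 1.0000 ✗
  (3.5, 3.5, 150°): beam 1 = 2.8868 ≠ 1.0000 ✗
  (4.5, 1.5, 345°): beam 1 = 0.5176 ≠ 1.0000 ✗
  (4.5, 4.5, 75°): beam 1 = 1.5529 ≠ 1.0000 ✗
  …
  (5.5, 2.5, 30°): r_1=1.0000, r_2=0.5774, r_3=4.0415 — all match ✓
Only this pose fits every beam.

(x, y, θ) = (5.5, 2.5, 30°)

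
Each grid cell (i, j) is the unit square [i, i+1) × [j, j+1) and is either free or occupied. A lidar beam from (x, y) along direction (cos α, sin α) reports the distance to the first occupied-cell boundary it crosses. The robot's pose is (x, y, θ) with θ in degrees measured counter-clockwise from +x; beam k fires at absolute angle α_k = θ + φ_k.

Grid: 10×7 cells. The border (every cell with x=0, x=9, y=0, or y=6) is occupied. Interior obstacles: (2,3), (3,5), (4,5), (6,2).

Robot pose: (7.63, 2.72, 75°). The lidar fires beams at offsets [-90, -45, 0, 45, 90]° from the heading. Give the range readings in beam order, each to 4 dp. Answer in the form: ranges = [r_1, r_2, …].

ranges = [1.4183, 1.5819, 3.3957, 3.7874, 0.6522]

beam 1: φ=-90°, α=345°
  d=(0.9659,-0.2588)  start (7,2)  tX=0.3831 tY=2.7819  stride 1/|dx|=1.0353 1/|dy|=3.8637
    cross x-line → (8,2), t=0.3831
    cross x-line → (9,2), t=1.4183 (wall)
  → r_1 = 1.4183
beam 2: φ=-45°, α=30°
  d=(0.8660,0.5000)  start (7,2)  tX=0.4272 tY=0.5600  stride 1/|dx|=1.1547 1/|dy|=2.0000
    cross x-line → (8,2), t=0.4272
    cross y-line → (8,3), t=0.5600
    cross x-line → (9,3), t=1.5819 (wall)
  → r_2 = 1.5819
beam 3: φ=0°, α=75°
  d=(0.2588,0.9659)  start (7,2)  tX=1.4296 tY=0.2899  stride 1/|dx|=3.8637 1/|dy|=1.0353
    cross y-line → (7,3), t=0.2899
    cross y-line → (7,4), t=1.3252
    cross x-line → (8,4), t=1.4296
    cross y-line → (8,5), t=2.3604
    cross y-line → (8,6), t=3.3957 (wall)
  → r_3 = 3.3957
beam 4: φ=45°, α=120°
  d=(-0.5000,0.8660)  start (7,2)  tX=1.2600 tY=0.3233  stride 1/|dx|=2.0000 1/|dy|=1.1547
    cross y-line → (7,3), t=0.3233
    cross x-line → (6,3), t=1.2600
    cross y-line → (6,4), t=1.4780
    cross y-line → (6,5), t=2.6327
    cross x-line → (5,5), t=3.2600
    cross y-line → (5,6), t=3.7874 (wall)
  → r_4 = 3.7874
beam 5: φ=90°, α=165°
  d=(-0.9659,0.2588)  start (7,2)  tX=0.6522 tY=1.0818  stride 1/|dx|=1.0353 1/|dy|=3.8637
    cross x-line → (6,2), t=0.6522 (wall)
  → r_5 = 0.6522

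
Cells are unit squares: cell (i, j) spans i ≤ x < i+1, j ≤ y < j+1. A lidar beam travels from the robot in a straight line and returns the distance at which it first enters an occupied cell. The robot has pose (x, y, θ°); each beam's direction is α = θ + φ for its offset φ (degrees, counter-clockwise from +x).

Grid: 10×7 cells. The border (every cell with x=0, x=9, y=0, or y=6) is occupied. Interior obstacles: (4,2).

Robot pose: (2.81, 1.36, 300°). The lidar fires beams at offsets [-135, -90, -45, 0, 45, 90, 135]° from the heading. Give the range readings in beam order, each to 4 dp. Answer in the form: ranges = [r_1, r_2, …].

beam 1: φ=-135°, α=165°
  d=(-0.9659,0.2588)  start (2,1)  tX=0.8386 tY=2.4728  stride 1/|dx|=1.0353 1/|dy|=3.8637
    cross x-line → (1,1), t=0.8386
    cross x-line → (0,1), t=1.8738 (wall)
  → r_1 = 1.8738
beam 2: φ=-90°, α=210°
  d=(-0.8660,-0.5000)  start (2,1)  tX=0.9353 tY=0.7200  stride 1/|dx|=1.1547 1/|dy|=2.0000
    cross y-line → (2,0), t=0.7200 (wall)
  → r_2 = 0.7200
beam 3: φ=-45°, α=255°
  d=(-0.2588,-0.9659)  start (2,1)  tX=3.1296 tY=0.3727  stride 1/|dx|=3.8637 1/|dy|=1.0353
    cross y-line → (2,0), t=0.3727 (wall)
  → r_3 = 0.3727
beam 4: φ=0°, α=300°
  d=(0.5000,-0.8660)  start (2,1)  tX=0.3800 tY=0.4157  stride 1/|dx|=2.0000 1/|dy|=1.1547
    cross x-line → (3,1), t=0.3800
    cross y-line → (3,0), t=0.4157 (wall)
  → r_4 = 0.4157
beam 5: φ=45°, α=345°
  d=(0.9659,-0.2588)  start (2,1)  tX=0.1967 tY=1.3909  stride 1/|dx|=1.0353 1/|dy|=3.8637
    cross x-line → (3,1), t=0.1967
    cross x-line → (4,1), t=1.2320
    cross y-line → (4,0), t=1.3909 (wall)
  → r_5 = 1.3909
beam 6: φ=90°, α=30°
  d=(0.8660,0.5000)  start (2,1)  tX=0.2194 tY=1.2800  stride 1/|dx|=1.1547 1/|dy|=2.0000
    cross x-line → (3,1), t=0.2194
    cross y-line → (3,2), t=1.2800
    cross x-line → (4,2), t=1.3741 (wall)
  → r_6 = 1.3741
beam 7: φ=135°, α=75°
  d=(0.2588,0.9659)  start (2,1)  tX=0.7341 tY=0.6626  stride 1/|dx|=3.8637 1/|dy|=1.0353
    cross y-line → (2,2), t=0.6626
    cross x-line → (3,2), t=0.7341
    cross y-line → (3,3), t=1.6979
    cross y-line → (3,4), t=2.7331
    cross y-line → (3,5), t=3.7684
    cross x-line → (4,5), t=4.5978
    cross y-line → (4,6), t=4.8037 (wall)
  → r_7 = 4.8037

ranges = [1.8738, 0.7200, 0.3727, 0.4157, 1.3909, 1.3741, 4.8037]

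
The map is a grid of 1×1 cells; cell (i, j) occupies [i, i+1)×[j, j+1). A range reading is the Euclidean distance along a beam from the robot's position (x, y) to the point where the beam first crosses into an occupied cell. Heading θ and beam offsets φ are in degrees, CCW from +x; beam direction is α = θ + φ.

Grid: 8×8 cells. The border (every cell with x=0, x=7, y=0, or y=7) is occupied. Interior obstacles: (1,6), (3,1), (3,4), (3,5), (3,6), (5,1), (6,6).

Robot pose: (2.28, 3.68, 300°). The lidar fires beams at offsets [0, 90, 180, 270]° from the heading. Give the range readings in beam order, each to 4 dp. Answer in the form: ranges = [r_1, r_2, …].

beam 1: φ=0°, α=300°
  direction (0.5000, -0.8660); cell (2,3); t to first gridline: x 1.4400, y 0.7852 (then +2.0000 / +1.1547)
    (2,2) via y @ 0.7852
    (3,2) via x @ 1.4400
    (3,1) via y @ 1.9399  # hit
  → r_1 = 1.9399
beam 2: φ=90°, α=30°
  direction (0.8660, 0.5000); cell (2,3); t to first gridline: x 0.8314, y 0.6400 (then +1.1547 / +2.0000)
    (2,4) via y @ 0.6400
    (3,4) via x @ 0.8314  # hit
  → r_2 = 0.8314
beam 3: φ=180°, α=120°
  direction (-0.5000, 0.8660); cell (2,3); t to first gridline: x 0.5600, y 0.3695 (then +2.0000 / +1.1547)
    (2,4) via y @ 0.3695
    (1,4) via x @ 0.5600
    (1,5) via y @ 1.5242
    (0,5) via x @ 2.5600  # hit
  → r_3 = 2.5600
beam 4: φ=270°, α=210°
  direction (-0.8660, -0.5000); cell (2,3); t to first gridline: x 0.3233, y 1.3600 (then +1.1547 / +2.0000)
    (1,3) via x @ 0.3233
    (1,2) via y @ 1.3600
    (0,2) via x @ 1.4780  # hit
  → r_4 = 1.4780

ranges = [1.9399, 0.8314, 2.5600, 1.4780]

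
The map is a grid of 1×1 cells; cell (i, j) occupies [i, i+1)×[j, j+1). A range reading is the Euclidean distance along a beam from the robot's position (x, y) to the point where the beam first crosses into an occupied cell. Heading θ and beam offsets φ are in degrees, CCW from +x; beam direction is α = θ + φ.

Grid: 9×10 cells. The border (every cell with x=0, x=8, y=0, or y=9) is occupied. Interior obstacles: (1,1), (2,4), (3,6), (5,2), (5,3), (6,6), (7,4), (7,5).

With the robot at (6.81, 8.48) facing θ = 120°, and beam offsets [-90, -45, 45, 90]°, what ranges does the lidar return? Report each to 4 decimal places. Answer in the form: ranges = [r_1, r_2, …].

ranges = [1.0400, 0.5383, 2.0091, 3.2447]

beam 1: φ=-90°, α=30°
  d=(0.8660,0.5000)  start (6,8)  tX=0.2194 tY=1.0400  stride 1/|dx|=1.1547 1/|dy|=2.0000
    cross x-line → (7,8), t=0.2194
    cross y-line → (7,9), t=1.0400 (wall)
  → r_1 = 1.0400
beam 2: φ=-45°, α=75°
  d=(0.2588,0.9659)  start (6,8)  tX=0.7341 tY=0.5383  stride 1/|dx|=3.8637 1/|dy|=1.0353
    cross y-line → (6,9), t=0.5383 (wall)
  → r_2 = 0.5383
beam 3: φ=45°, α=165°
  d=(-0.9659,0.2588)  start (6,8)  tX=0.8386 tY=2.0091  stride 1/|dx|=1.0353 1/|dy|=3.8637
    cross x-line → (5,8), t=0.8386
    cross x-line → (4,8), t=1.8738
    cross y-line → (4,9), t=2.0091 (wall)
  → r_3 = 2.0091
beam 4: φ=90°, α=210°
  d=(-0.8660,-0.5000)  start (6,8)  tX=0.9353 tY=0.9600  stride 1/|dx|=1.1547 1/|dy|=2.0000
    cross x-line → (5,8), t=0.9353
    cross y-line → (5,7), t=0.9600
    cross x-line → (4,7), t=2.0900
    cross y-line → (4,6), t=2.9600
    cross x-line → (3,6), t=3.2447 (wall)
  → r_4 = 3.2447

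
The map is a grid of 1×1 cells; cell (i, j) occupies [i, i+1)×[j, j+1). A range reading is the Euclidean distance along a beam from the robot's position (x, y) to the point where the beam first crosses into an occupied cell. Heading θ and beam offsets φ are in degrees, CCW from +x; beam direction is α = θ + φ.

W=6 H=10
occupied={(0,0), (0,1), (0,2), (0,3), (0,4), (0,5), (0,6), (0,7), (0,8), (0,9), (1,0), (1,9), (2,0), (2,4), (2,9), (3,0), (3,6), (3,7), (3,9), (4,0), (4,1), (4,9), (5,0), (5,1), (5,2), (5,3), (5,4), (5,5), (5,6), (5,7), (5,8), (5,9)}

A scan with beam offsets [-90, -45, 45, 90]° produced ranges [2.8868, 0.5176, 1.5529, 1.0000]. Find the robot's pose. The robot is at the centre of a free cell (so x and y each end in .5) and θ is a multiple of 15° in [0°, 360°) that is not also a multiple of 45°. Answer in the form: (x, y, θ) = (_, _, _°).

(x, y, θ) = (3.5, 8.5, 300°)

The pose lattice has 28·16 = 448 candidates. Test each by forward raycasting.
  (1.5, 8.5, 210°): beam 1 = 0.5774 ≠ 2.8868 ✗
  (2.5, 6.5, 210°): beam 2 = 1.5529 ≠ 0.5176 ✗
  (2.5, 1.5, 195°): beam 1 = 5.7956 ≠ 2.8868 ✗
  (4.5, 7.5, 75°): beam 1 = 0.5176 ≠ 2.8868 ✗
  (4.5, 2.5, 285°): beam 1 = 3.6235 ≠ 2.8868 ✗
  …
  (3.5, 8.5, 300°): r_1=2.8868, r_2=0.5176, r_3=1.5529, r_4=1.0000 — all match ✓
Unique over the lattice → pose = (3.5, 8.5, 300°).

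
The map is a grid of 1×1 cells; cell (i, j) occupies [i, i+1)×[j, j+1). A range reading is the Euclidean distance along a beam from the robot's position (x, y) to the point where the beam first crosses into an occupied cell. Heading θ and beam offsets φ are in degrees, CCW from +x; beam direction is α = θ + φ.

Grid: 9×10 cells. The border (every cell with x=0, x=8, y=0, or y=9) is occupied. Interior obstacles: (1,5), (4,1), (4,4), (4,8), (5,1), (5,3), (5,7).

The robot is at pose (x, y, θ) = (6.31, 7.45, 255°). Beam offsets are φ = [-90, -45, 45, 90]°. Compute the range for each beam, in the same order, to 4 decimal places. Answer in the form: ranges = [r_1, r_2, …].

ranges = [0.3209, 0.3580, 3.3800, 1.7496]

beam 1: φ=-90°, α=165°
  d=(-0.9659,0.2588)  start (6,7)  tX=0.3209 tY=2.1250  stride 1/|dx|=1.0353 1/|dy|=3.8637
    cross x-line → (5,7), t=0.3209 (wall)
  → r_1 = 0.3209
beam 2: φ=-45°, α=210°
  d=(-0.8660,-0.5000)  start (6,7)  tX=0.3580 tY=0.9000  stride 1/|dx|=1.1547 1/|dy|=2.0000
    cross x-line → (5,7), t=0.3580 (wall)
  → r_2 = 0.3580
beam 3: φ=45°, α=300°
  d=(0.5000,-0.8660)  start (6,7)  tX=1.3800 tY=0.5196  stride 1/|dx|=2.0000 1/|dy|=1.1547
    cross y-line → (6,6), t=0.5196
    cross x-line → (7,6), t=1.3800
    cross y-line → (7,5), t=1.6743
    cross y-line → (7,4), t=2.8290
    cross x-line → (8,4), t=3.3800 (wall)
  → r_3 = 3.3800
beam 4: φ=90°, α=345°
  d=(0.9659,-0.2588)  start (6,7)  tX=0.7143 tY=1.7387  stride 1/|dx|=1.0353 1/|dy|=3.8637
    cross x-line → (7,7), t=0.7143
    cross y-line → (7,6), t=1.7387
    cross x-line → (8,6), t=1.7496 (wall)
  → r_4 = 1.7496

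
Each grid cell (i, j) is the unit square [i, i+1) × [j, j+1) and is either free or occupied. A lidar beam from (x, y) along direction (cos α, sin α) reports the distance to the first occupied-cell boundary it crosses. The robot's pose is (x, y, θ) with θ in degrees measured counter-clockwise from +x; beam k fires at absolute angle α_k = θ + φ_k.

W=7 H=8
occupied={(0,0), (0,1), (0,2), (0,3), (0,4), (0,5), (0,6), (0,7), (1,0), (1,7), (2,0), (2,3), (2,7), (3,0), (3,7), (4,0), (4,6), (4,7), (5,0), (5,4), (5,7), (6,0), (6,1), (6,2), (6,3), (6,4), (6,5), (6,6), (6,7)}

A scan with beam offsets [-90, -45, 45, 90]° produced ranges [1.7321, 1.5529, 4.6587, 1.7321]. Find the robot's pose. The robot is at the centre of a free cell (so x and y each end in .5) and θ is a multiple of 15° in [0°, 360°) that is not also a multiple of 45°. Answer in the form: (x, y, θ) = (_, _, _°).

(x, y, θ) = (4.5, 2.5, 60°)

Enumerate (i+0.5, j+0.5, θ) over the 27 free cells and 16 admissible headings. For each, cast all 4 beams and compare to the given ranges.
  (5.5, 3.5, 105°): beam 1 = 0.5176 ≠ 1.7321 ✗
  (5.5, 1.5, 15°): beam 1 = 0.5176 ≠ 1.7321 ✗
  (1.5, 3.5, 60°): beam 1 = 0.5774 ≠ 1.7321 ✗
  …
  (4.5, 2.5, 60°): r_1=1.7321, r_2=1.5529, r_3=4.6587, r_4=1.7321 — all match ✓
Only this pose fits every beam.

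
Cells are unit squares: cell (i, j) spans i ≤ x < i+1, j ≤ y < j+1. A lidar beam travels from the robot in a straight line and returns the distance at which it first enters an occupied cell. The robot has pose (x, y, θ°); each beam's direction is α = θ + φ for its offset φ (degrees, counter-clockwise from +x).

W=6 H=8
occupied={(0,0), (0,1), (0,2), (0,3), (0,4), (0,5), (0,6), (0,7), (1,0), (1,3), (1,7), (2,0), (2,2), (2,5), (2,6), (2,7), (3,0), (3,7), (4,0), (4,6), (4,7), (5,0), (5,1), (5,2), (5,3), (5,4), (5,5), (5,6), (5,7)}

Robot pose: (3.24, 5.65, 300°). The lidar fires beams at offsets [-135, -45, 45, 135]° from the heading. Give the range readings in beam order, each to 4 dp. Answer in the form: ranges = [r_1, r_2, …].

beam 1: φ=-135°, α=165°
  dir = (cos 165°, sin 165°) = (-0.9659, 0.2588); from cell (3,5)
  next x-line at t=0.2485, next y-line at t=1.3523; Δt_x=1.0353, Δt_y=3.8637
    x: enter (2,5) at t=0.2485 ← occupied
  → r_1 = 0.2485
beam 2: φ=-45°, α=255°
  dir = (cos 255°, sin 255°) = (-0.2588, -0.9659); from cell (3,5)
  next x-line at t=0.9273, next y-line at t=0.6729; Δt_x=3.8637, Δt_y=1.0353
    y: enter (3,4) at t=0.6729
    x: enter (2,4) at t=0.9273
    y: enter (2,3) at t=1.7082
    y: enter (2,2) at t=2.7435 ← occupied
  → r_2 = 2.7435
beam 3: φ=45°, α=345°
  dir = (cos 345°, sin 345°) = (0.9659, -0.2588); from cell (3,5)
  next x-line at t=0.7868, next y-line at t=2.5114; Δt_x=1.0353, Δt_y=3.8637
    x: enter (4,5) at t=0.7868
    x: enter (5,5) at t=1.8221 ← occupied
  → r_3 = 1.8221
beam 4: φ=135°, α=75°
  dir = (cos 75°, sin 75°) = (0.2588, 0.9659); from cell (3,5)
  next x-line at t=2.9364, next y-line at t=0.3623; Δt_x=3.8637, Δt_y=1.0353
    y: enter (3,6) at t=0.3623
    y: enter (3,7) at t=1.3976 ← occupied
  → r_4 = 1.3976

ranges = [0.2485, 2.7435, 1.8221, 1.3976]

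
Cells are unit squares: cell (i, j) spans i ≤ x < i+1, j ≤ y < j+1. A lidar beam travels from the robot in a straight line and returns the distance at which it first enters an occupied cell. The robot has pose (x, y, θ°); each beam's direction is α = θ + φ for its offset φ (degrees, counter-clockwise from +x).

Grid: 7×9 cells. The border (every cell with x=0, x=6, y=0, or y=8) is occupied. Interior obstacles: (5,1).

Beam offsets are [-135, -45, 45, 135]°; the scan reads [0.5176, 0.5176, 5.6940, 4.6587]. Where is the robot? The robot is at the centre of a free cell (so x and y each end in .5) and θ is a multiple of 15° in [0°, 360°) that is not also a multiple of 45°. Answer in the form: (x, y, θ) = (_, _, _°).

Enumerate (i+0.5, j+0.5, θ) over the 34 free cells and 16 admissible headings. For each, cast all 4 beams and compare to the given ranges.
  (5.5, 7.5, 75°): beam 1 = 1.0000 ≠ 0.5176 ✗
  (1.5, 3.5, 150°): beam 1 = 4.6587 ≠ 0.5176 ✗
  (1.5, 1.5, 195°): beam 1 = 7.5056 ≠ 0.5176 ✗
  (3.5, 2.5, 150°): beam 1 = 2.5882 ≠ 0.5176 ✗
  …
  (5.5, 2.5, 60°): r_1=0.5176, r_2=0.5176, r_3=5.6940, r_4=4.6587 — all match ✓
No second candidate reproduces the full scan.

(x, y, θ) = (5.5, 2.5, 60°)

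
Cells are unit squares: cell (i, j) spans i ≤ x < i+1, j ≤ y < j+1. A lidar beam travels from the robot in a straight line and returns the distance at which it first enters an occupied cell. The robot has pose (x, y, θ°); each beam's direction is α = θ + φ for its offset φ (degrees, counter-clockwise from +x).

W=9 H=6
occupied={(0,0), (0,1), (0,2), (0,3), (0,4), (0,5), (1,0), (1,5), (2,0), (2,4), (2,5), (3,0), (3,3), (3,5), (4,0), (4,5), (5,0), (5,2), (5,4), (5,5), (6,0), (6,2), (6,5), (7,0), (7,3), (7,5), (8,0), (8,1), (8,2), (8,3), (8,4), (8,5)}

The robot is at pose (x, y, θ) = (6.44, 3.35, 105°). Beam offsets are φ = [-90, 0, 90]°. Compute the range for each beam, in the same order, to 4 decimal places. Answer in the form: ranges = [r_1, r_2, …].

ranges = [0.5798, 1.7000, 1.3523]

beam 1: φ=-90°, α=15°
  dir = (cos 15°, sin 15°) = (0.9659, 0.2588); from cell (6,3)
  next x-line at t=0.5798, next y-line at t=2.5114; Δt_x=1.0353, Δt_y=3.8637
    x: enter (7,3) at t=0.5798 ← occupied
  → r_1 = 0.5798
beam 2: φ=0°, α=105°
  dir = (cos 105°, sin 105°) = (-0.2588, 0.9659); from cell (6,3)
  next x-line at t=1.7000, next y-line at t=0.6729; Δt_x=3.8637, Δt_y=1.0353
    y: enter (6,4) at t=0.6729
    x: enter (5,4) at t=1.7000 ← occupied
  → r_2 = 1.7000
beam 3: φ=90°, α=195°
  dir = (cos 195°, sin 195°) = (-0.9659, -0.2588); from cell (6,3)
  next x-line at t=0.4555, next y-line at t=1.3523; Δt_x=1.0353, Δt_y=3.8637
    x: enter (5,3) at t=0.4555
    y: enter (5,2) at t=1.3523 ← occupied
  → r_3 = 1.3523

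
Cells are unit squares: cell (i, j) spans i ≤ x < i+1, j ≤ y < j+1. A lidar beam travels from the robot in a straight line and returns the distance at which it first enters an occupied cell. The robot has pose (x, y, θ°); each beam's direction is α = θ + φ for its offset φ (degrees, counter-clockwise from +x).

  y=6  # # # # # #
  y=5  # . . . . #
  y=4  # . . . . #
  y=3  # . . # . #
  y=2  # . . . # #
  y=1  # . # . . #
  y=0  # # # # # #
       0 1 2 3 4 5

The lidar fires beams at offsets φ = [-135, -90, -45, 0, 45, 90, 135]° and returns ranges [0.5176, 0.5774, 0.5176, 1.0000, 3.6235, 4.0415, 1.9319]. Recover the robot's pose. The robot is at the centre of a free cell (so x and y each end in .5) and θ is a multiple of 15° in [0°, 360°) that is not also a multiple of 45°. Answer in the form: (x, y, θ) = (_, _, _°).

The pose lattice has 17·16 = 272 candidates. Test each by forward raycasting.
  (1.5, 5.5, 105°): beam 1 = 4.0415 ≠ 0.5176 ✗
  (4.5, 4.5, 240°): beam 1 = 1.5529 ≠ 0.5176 ✗
  (2.5, 5.5, 30°): beam 1 = 4.6587 ≠ 0.5176 ✗
  (3.5, 1.5, 210°): beam 1 = 1.5529 ≠ 0.5176 ✗
  (3.5, 2.5, 120°): beam 4 = 0.5774 ≠ 1.0000 ✗
  …
  (1.5, 5.5, 240°): r_1=0.5176, r_2=0.5774, r_3=0.5176, r_4=1.0000, r_5=3.6235, r_6=4.0415, r_7=1.9319 — all match ✓
No second candidate reproduces the full scan.

(x, y, θ) = (1.5, 5.5, 240°)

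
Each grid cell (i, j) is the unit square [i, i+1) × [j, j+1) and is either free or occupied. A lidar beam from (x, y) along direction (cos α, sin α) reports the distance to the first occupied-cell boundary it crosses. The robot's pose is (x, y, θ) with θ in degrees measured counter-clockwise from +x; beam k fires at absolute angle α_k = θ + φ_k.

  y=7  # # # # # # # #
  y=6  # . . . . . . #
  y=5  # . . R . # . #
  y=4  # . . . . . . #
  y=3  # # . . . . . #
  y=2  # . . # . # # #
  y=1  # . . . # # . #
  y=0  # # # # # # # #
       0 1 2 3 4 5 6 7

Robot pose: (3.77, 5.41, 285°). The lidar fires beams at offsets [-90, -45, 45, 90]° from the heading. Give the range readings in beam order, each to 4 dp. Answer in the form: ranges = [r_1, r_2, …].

beam 1: φ=-90°, α=195°
  d=(-0.9659,-0.2588)  start (3,5)  tX=0.7972 tY=1.5841  stride 1/|dx|=1.0353 1/|dy|=3.8637
    cross x-line → (2,5), t=0.7972
    cross y-line → (2,4), t=1.5841
    cross x-line → (1,4), t=1.8324
    cross x-line → (0,4), t=2.8677 (wall)
  → r_1 = 2.8677
beam 2: φ=-45°, α=240°
  d=(-0.5000,-0.8660)  start (3,5)  tX=1.5400 tY=0.4734  stride 1/|dx|=2.0000 1/|dy|=1.1547
    cross y-line → (3,4), t=0.4734
    cross x-line → (2,4), t=1.5400
    cross y-line → (2,3), t=1.6281
    cross y-line → (2,2), t=2.7828
    cross x-line → (1,2), t=3.5400
    cross y-line → (1,1), t=3.9375
    cross y-line → (1,0), t=5.0922 (wall)
  → r_2 = 5.0922
beam 3: φ=45°, α=330°
  d=(0.8660,-0.5000)  start (3,5)  tX=0.2656 tY=0.8200  stride 1/|dx|=1.1547 1/|dy|=2.0000
    cross x-line → (4,5), t=0.2656
    cross y-line → (4,4), t=0.8200
    cross x-line → (5,4), t=1.4203
    cross x-line → (6,4), t=2.5750
    cross y-line → (6,3), t=2.8200
    cross x-line → (7,3), t=3.7297 (wall)
  → r_3 = 3.7297
beam 4: φ=90°, α=15°
  d=(0.9659,0.2588)  start (3,5)  tX=0.2381 tY=2.2796  stride 1/|dx|=1.0353 1/|dy|=3.8637
    cross x-line → (4,5), t=0.2381
    cross x-line → (5,5), t=1.2734 (wall)
  → r_4 = 1.2734

ranges = [2.8677, 5.0922, 3.7297, 1.2734]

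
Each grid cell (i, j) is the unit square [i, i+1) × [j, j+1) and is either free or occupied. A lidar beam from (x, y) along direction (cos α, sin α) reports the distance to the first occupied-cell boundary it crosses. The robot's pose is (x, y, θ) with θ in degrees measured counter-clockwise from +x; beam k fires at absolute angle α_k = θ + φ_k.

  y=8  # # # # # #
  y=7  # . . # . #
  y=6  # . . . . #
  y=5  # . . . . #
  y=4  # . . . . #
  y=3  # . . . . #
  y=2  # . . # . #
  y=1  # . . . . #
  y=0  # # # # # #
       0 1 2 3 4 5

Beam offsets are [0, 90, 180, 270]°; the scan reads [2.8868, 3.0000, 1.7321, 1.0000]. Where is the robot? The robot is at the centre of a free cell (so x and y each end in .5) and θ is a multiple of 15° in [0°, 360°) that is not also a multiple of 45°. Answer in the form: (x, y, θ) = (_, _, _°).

Candidates: 26 free-cell centres × 16 headings = 416 poses. Raycast each; keep the one whose scan matches to 4 dp.
  (4.5, 6.5, 345°): beam 1 = 0.5176 ≠ 2.8868 ✗
  (2.5, 7.5, 195°): beam 1 = 1.5529 ≠ 2.8868 ✗
  (4.5, 7.5, 255°): beam 1 = 4.6587 ≠ 2.8868 ✗
  (4.5, 2.5, 345°): beam 1 = 0.5176 ≠ 2.8868 ✗
  (4.5, 6.5, 300°): beam 1 = 1.0000 ≠ 2.8868 ✗
  …
  (2.5, 3.5, 30°): r_1=2.8868, r_2=3.0000, r_3=1.7321, r_4=1.0000 — all match ✓
No second candidate reproduces the full scan.

(x, y, θ) = (2.5, 3.5, 30°)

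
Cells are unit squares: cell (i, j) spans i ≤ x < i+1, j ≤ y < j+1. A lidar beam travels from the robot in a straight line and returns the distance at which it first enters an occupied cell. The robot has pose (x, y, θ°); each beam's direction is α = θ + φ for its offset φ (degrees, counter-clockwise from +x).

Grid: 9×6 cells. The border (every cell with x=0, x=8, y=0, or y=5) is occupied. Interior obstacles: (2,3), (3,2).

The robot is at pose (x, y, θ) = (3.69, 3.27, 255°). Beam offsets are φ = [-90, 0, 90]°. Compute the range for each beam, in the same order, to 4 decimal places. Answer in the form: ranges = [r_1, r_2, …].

ranges = [0.7143, 0.2795, 4.4620]

beam 1: φ=-90°, α=165°
  dir = (cos 165°, sin 165°) = (-0.9659, 0.2588); from cell (3,3)
  next x-line at t=0.7143, next y-line at t=2.8205; Δt_x=1.0353, Δt_y=3.8637
    x: enter (2,3) at t=0.7143 ← occupied
  → r_1 = 0.7143
beam 2: φ=0°, α=255°
  dir = (cos 255°, sin 255°) = (-0.2588, -0.9659); from cell (3,3)
  next x-line at t=2.6660, next y-line at t=0.2795; Δt_x=3.8637, Δt_y=1.0353
    y: enter (3,2) at t=0.2795 ← occupied
  → r_2 = 0.2795
beam 3: φ=90°, α=345°
  dir = (cos 345°, sin 345°) = (0.9659, -0.2588); from cell (3,3)
  next x-line at t=0.3209, next y-line at t=1.0432; Δt_x=1.0353, Δt_y=3.8637
    x: enter (4,3) at t=0.3209
    y: enter (4,2) at t=1.0432
    x: enter (5,2) at t=1.3562
    x: enter (6,2) at t=2.3915
    x: enter (7,2) at t=3.4268
    x: enter (8,2) at t=4.4620 ← occupied
  → r_3 = 4.4620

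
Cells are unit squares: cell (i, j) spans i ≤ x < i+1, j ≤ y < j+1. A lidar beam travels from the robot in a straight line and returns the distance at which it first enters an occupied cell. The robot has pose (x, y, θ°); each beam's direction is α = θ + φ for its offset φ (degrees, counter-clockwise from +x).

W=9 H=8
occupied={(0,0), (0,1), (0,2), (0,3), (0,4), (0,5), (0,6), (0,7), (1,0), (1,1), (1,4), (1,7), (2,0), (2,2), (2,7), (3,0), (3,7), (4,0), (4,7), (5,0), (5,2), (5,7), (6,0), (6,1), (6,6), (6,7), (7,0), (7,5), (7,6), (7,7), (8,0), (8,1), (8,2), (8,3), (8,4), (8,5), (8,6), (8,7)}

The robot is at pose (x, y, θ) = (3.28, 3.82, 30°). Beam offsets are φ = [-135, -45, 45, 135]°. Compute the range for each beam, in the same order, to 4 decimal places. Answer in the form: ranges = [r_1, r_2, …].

ranges = [1.0818, 4.8865, 3.2922, 1.3252]

beam 1: φ=-135°, α=255°
  d=(-0.2588,-0.9659)  start (3,3)  tX=1.0818 tY=0.8489  stride 1/|dx|=3.8637 1/|dy|=1.0353
    cross y-line → (3,2), t=0.8489
    cross x-line → (2,2), t=1.0818 (wall)
  → r_1 = 1.0818
beam 2: φ=-45°, α=345°
  d=(0.9659,-0.2588)  start (3,3)  tX=0.7454 tY=3.1682  stride 1/|dx|=1.0353 1/|dy|=3.8637
    cross x-line → (4,3), t=0.7454
    cross x-line → (5,3), t=1.7807
    cross x-line → (6,3), t=2.8160
    cross y-line → (6,2), t=3.1682
    cross x-line → (7,2), t=3.8512
    cross x-line → (8,2), t=4.8865 (wall)
  → r_2 = 4.8865
beam 3: φ=45°, α=75°
  d=(0.2588,0.9659)  start (3,3)  tX=2.7819 tY=0.1863  stride 1/|dx|=3.8637 1/|dy|=1.0353
    cross y-line → (3,4), t=0.1863
    cross y-line → (3,5), t=1.2216
    cross y-line → (3,6), t=2.2569
    cross x-line → (4,6), t=2.7819
    cross y-line → (4,7), t=3.2922 (wall)
  → r_3 = 3.2922
beam 4: φ=135°, α=165°
  d=(-0.9659,0.2588)  start (3,3)  tX=0.2899 tY=0.6955  stride 1/|dx|=1.0353 1/|dy|=3.8637
    cross x-line → (2,3), t=0.2899
    cross y-line → (2,4), t=0.6955
    cross x-line → (1,4), t=1.3252 (wall)
  → r_4 = 1.3252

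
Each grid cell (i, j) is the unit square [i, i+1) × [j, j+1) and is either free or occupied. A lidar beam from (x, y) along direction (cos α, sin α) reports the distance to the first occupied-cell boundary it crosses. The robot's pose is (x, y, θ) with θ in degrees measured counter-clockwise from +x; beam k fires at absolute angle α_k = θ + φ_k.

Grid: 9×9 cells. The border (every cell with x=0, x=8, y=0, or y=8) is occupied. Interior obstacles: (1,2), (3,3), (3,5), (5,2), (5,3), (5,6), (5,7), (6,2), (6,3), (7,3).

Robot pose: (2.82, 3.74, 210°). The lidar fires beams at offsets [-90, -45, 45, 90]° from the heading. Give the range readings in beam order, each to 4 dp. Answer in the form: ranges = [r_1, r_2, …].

beam 1: φ=-90°, α=120°
  direction (-0.5000, 0.8660); cell (2,3); t to first gridline: x 1.6400, y 0.3002 (then +2.0000 / +1.1547)
    (2,4) via y @ 0.3002
    (2,5) via y @ 1.4549
    (1,5) via x @ 1.6400
    (1,6) via y @ 2.6096
    (0,6) via x @ 3.6400  # hit
  → r_1 = 3.6400
beam 2: φ=-45°, α=165°
  direction (-0.9659, 0.2588); cell (2,3); t to first gridline: x 0.8489, y 1.0046 (then +1.0353 / +3.8637)
    (1,3) via x @ 0.8489
    (1,4) via y @ 1.0046
    (0,4) via x @ 1.8842  # hit
  → r_2 = 1.8842
beam 3: φ=45°, α=255°
  direction (-0.2588, -0.9659); cell (2,3); t to first gridline: x 3.1682, y 0.7661 (then +3.8637 / +1.0353)
    (2,2) via y @ 0.7661
    (2,1) via y @ 1.8014
    (2,0) via y @ 2.8367  # hit
  → r_3 = 2.8367
beam 4: φ=90°, α=300°
  direction (0.5000, -0.8660); cell (2,3); t to first gridline: x 0.3600, y 0.8545 (then +2.0000 / +1.1547)
    (3,3) via x @ 0.3600  # hit
  → r_4 = 0.3600

ranges = [3.6400, 1.8842, 2.8367, 0.3600]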